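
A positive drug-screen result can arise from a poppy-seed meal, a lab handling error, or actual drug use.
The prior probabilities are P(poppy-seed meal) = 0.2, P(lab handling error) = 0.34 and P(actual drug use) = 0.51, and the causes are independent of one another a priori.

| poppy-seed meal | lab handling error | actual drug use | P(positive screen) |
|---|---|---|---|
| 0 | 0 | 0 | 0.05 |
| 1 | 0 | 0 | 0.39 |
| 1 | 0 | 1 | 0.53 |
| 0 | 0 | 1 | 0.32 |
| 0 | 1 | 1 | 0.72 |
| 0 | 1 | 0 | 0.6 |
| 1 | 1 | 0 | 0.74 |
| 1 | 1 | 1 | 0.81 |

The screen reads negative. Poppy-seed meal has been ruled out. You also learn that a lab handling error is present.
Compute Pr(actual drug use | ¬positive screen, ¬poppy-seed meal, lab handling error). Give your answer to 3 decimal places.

Numerator (weight on configurations with actual drug use): 0.28·0.51 = 0.142800
The normalizing constant is 0.4·0.49 + 0.28·0.51 = 0.338800
P(actual drug use | ¬positive screen, ¬poppy-seed meal, lab handling error) = 0.142800/0.338800 ≈ 0.421

Pr(actual drug use | ¬positive screen, ¬poppy-seed meal, lab handling error) ≈ 0.421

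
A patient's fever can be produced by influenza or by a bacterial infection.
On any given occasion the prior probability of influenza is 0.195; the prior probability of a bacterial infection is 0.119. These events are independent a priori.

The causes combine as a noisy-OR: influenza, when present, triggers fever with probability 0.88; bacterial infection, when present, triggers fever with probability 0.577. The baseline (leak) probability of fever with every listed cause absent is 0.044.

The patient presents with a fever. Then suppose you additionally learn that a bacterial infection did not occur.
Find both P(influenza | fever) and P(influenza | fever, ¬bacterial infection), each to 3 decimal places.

P(influenza | fever) ≈ 0.664; P(influenza | fever, ¬bacterial infection) ≈ 0.830

Under noisy-OR, P(fever | causes) = 1 − (1−0.044)·∏(1−qᵢ) over the active causes.
P(fever) = 0.044·0.805·0.881 + 0.595612·0.805·0.119 + 0.88528·0.195·0.881 + 0.951473·0.195·0.119 = 0.031205 + 0.057057 + 0.152087 + 0.022079 = 0.262428
Restricting to configurations with influenza present: 0.152087 + 0.022079 = 0.174166.
P(influenza | fever) = 0.174166 / 0.262428 ≈ 0.664

Now condition on the additional information:
By total probability over both values of influenza:
  P(fever | ¬bacterial infection) = 0.044·0.805 + 0.88528·0.195
        = 0.035420 + 0.172630 = 0.208050
The terms with influenza present sum to 0.172630, so
  P(influenza | fever, ¬bacterial infection) = 0.172630 / 0.208050 ≈ 0.830
Ruling out bacterial infection raises the posterior on influenza — the flip side of explaining away.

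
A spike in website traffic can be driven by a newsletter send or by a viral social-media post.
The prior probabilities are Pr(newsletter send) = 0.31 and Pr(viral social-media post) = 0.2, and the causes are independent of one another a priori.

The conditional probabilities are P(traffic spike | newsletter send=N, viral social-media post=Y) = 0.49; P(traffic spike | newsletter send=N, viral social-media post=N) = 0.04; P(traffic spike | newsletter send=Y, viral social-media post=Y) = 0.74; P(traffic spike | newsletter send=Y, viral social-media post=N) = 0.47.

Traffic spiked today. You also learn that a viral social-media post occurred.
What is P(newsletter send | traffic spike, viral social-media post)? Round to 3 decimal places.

P(newsletter send | traffic spike, viral social-media post) ≈ 0.404

By total probability over both values of newsletter send:
  P(traffic spike | viral social-media post) = 0.49×0.69 + 0.74×0.31
        = 0.338100 + 0.229400 = 0.567500
The terms with newsletter send present sum to 0.229400, so
  P(newsletter send | traffic spike, viral social-media post) = 0.229400 / 0.567500 ≈ 0.404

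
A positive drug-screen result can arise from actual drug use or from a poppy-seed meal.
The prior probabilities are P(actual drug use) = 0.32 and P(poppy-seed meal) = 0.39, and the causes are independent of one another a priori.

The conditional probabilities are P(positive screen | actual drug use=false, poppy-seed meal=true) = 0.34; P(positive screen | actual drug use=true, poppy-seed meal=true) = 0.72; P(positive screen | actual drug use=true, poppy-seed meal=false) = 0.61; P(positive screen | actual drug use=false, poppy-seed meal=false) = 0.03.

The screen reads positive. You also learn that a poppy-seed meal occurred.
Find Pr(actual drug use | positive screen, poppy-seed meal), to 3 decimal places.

P(positive screen | poppy-seed meal) = 0.34×0.68 + 0.72×0.32 = 0.231200 + 0.230400 = 0.461600
The actual drug use-present share is 0.72×0.32 = 0.230400.
So P(actual drug use | positive screen, poppy-seed meal) = 0.230400/0.461600 ≈ 0.499.

Pr(actual drug use | positive screen, poppy-seed meal) ≈ 0.499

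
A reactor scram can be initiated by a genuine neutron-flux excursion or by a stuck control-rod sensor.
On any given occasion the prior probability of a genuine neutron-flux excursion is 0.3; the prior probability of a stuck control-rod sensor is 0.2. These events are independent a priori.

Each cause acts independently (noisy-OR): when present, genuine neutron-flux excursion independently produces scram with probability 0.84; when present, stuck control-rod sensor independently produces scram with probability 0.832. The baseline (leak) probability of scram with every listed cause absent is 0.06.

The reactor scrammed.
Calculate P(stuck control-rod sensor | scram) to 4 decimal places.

P(stuck control-rod sensor | scram) ≈ 0.4262

Under noisy-OR, P(scram | causes) = 1 − (1−0.06)·∏(1−qᵢ) over the active causes.
Numerator (weight on configurations with stuck control-rod sensor): 0.117891 + 0.058484 = 0.176375
The normalizing constant is 0.06*0.7*0.8 + 0.84208*0.7*0.2 + 0.8496*0.3*0.8 + 0.974733*0.3*0.2 = 0.413879
P(stuck control-rod sensor | scram) = 0.176375/0.413879 ≈ 0.4262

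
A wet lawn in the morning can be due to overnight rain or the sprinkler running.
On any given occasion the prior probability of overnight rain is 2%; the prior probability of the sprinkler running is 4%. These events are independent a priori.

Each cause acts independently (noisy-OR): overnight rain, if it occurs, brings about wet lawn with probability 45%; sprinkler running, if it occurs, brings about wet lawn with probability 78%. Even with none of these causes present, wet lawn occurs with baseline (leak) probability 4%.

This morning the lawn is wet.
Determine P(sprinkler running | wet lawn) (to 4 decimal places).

P(sprinkler running | wet lawn) ≈ 0.4038

Under noisy-OR, P(wet lawn | causes) = 1 − (1−0.04)·∏(1−qᵢ) over the active causes.
Enumerate the 4 (overnight rain, sprinkler running) configurations and weight by the priors:
  P(wet lawn) = 0.04×0.98×0.96 + 0.7888×0.98×0.04 + 0.472×0.02×0.96 + 0.88384×0.02×0.04
        = 0.037632 + 0.030921 + 0.009062 + 0.000707 = 0.078322
Keeping only the sprinkler running-present terms gives 0.031628, so
  P(sprinkler running | wet lawn) = 0.031628 / 0.078322 ≈ 0.4038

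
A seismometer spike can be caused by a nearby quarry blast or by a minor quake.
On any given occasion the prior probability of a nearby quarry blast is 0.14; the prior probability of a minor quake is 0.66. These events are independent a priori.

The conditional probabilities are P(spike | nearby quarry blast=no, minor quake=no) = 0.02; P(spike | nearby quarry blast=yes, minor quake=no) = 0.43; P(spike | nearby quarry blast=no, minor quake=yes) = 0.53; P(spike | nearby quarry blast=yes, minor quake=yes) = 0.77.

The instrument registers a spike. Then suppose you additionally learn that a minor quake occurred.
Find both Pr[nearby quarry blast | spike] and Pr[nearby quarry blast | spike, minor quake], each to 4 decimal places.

Pr[nearby quarry blast | spike] ≈ 0.2300; Pr[nearby quarry blast | spike, minor quake] ≈ 0.1913

Weight on nearby quarry blast=true, given the evidence: 0.020468 + 0.071148 = 0.091616
Normalizer over all consistent configurations: 0.02×0.86×0.34 + 0.53×0.86×0.66 + 0.43×0.14×0.34 + 0.77×0.14×0.66 = 0.398292
P(nearby quarry blast | spike) = 0.091616/0.398292 ≈ 0.2300

Now also conditioning on minor quake=true:
Sum P(spike|·) weighted by the priors over both values of nearby quarry blast:
  P(spike | minor quake) = 0.53×0.86 + 0.77×0.14
        = 0.455800 + 0.107800 = 0.563600
Keeping only the nearby quarry blast-present terms gives 0.107800, so
  P(nearby quarry blast | spike, minor quake) = 0.107800 / 0.563600 ≈ 0.1913
The drop from 0.2300 to 0.1913 is the explaining-away (discounting) effect.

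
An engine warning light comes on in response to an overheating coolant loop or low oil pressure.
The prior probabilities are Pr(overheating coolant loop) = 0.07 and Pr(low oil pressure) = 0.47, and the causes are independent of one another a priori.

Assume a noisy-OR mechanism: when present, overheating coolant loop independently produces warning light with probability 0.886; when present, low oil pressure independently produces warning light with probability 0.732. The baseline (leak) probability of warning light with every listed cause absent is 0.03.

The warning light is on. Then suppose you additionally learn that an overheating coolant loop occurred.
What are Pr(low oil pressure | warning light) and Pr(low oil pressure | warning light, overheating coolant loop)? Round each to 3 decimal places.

Under noisy-OR, P(warning light | causes) = 1 − (1−0.03)·∏(1−qᵢ) over the active causes.
P(warning light) = 0.03×0.93×0.53 + 0.74004×0.93×0.47 + 0.88942×0.07×0.53 + 0.970365×0.07×0.47 = 0.014787 + 0.323471 + 0.032997 + 0.031925 = 0.403180
Of this, 0.355396 comes from 0.323471 + 0.031925 (the low oil pressure=true cases).
Hence the posterior is 0.355396/0.403180 ≈ 0.881.

Now also conditioning on overheating coolant loop=true:
Sum P(warning light|·) weighted by the priors over both values of low oil pressure:
  P(warning light | overheating coolant loop) = 0.88942·0.53 + 0.970365·0.47
        = 0.471393 + 0.456072 = 0.927465
Configurations with low oil pressure contribute 0.456072, so
  P(low oil pressure | warning light, overheating coolant loop) = 0.456072 / 0.927465 ≈ 0.492

Pr(low oil pressure | warning light) ≈ 0.881; Pr(low oil pressure | warning light, overheating coolant loop) ≈ 0.492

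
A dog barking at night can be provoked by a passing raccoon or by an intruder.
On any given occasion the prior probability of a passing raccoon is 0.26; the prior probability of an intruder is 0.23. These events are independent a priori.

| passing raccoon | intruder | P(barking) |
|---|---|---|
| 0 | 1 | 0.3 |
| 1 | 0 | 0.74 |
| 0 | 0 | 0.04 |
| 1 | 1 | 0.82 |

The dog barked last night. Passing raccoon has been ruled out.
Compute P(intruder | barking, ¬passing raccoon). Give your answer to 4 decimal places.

By total probability over both values of intruder:
  P(barking | ¬passing raccoon) = 0.04·0.77 + 0.3·0.23
        = 0.030800 + 0.069000 = 0.099800
The terms with intruder present sum to 0.069000, so
  P(intruder | barking, ¬passing raccoon) = 0.069000 / 0.099800 ≈ 0.6914

P(intruder | barking, ¬passing raccoon) ≈ 0.6914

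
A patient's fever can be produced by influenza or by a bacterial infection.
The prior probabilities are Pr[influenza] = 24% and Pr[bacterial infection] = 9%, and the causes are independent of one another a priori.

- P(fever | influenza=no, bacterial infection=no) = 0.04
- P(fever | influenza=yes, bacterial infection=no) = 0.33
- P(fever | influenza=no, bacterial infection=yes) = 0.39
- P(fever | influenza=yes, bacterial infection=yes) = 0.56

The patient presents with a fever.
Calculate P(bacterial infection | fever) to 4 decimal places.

Weight on bacterial infection=true, given the evidence: 0.026676 + 0.012096 = 0.038772
Normalizer over all consistent configurations: 0.04*0.76*0.91 + 0.39*0.76*0.09 + 0.33*0.24*0.91 + 0.56*0.24*0.09 = 0.138508
P(bacterial infection | fever) = 0.038772/0.138508 ≈ 0.2799

P(bacterial infection | fever) ≈ 0.2799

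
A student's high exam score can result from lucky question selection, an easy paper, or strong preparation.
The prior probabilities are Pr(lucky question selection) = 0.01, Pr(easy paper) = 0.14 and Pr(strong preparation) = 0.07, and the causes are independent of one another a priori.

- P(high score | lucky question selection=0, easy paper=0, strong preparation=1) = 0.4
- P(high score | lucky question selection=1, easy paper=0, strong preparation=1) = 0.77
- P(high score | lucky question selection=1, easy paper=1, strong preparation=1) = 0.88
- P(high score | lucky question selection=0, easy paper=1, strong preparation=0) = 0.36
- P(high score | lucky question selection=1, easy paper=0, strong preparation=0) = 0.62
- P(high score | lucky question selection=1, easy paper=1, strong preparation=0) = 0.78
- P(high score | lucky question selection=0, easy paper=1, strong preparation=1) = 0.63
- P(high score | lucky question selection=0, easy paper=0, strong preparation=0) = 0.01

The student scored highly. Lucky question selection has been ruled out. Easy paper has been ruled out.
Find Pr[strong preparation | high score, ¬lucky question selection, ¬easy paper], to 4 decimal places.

Weight on strong preparation=true, given the evidence: 0.4×0.07 = 0.028000
The normalizing constant is 0.01×0.93 + 0.4×0.07 = 0.037300
P(strong preparation | high score, ¬lucky question selection, ¬easy paper) = 0.028000/0.037300 ≈ 0.7507

Pr[strong preparation | high score, ¬lucky question selection, ¬easy paper] ≈ 0.7507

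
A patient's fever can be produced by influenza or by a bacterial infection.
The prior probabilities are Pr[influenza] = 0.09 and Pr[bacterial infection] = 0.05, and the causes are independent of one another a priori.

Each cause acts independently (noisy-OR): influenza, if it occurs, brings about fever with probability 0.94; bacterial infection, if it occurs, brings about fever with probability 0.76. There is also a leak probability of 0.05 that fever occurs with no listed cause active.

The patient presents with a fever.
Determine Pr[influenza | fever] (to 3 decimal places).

Pr[influenza | fever] ≈ 0.521

Under noisy-OR, P(fever | causes) = 1 − (1−0.05)·∏(1−qᵢ) over the active causes.
P(fever) = 0.05*0.91*0.95 + 0.772*0.91*0.05 + 0.943*0.09*0.95 + 0.98632*0.09*0.05 = 0.043225 + 0.035126 + 0.080626 + 0.004438 = 0.163415
The influenza-present share is 0.080626 + 0.004438 = 0.085064.
Hence the posterior is 0.085064/0.163415 ≈ 0.521.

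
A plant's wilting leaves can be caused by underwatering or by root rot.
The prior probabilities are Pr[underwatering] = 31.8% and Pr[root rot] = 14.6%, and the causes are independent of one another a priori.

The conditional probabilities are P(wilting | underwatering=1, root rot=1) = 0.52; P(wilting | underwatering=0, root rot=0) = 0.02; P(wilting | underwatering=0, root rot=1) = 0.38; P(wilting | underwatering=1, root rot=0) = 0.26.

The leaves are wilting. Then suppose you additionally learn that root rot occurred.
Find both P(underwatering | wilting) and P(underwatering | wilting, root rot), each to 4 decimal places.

P(wilting) = 0.02·0.682·0.854 + 0.38·0.682·0.146 + 0.26·0.318·0.854 + 0.52·0.318·0.146 = 0.011649 + 0.037837 + 0.070609 + 0.024143 = 0.144238
The underwatering-present share is 0.070609 + 0.024143 = 0.094752.
P(underwatering | wilting) = 0.094752 / 0.144238 ≈ 0.6569

With the extra evidence:
For the numerator, keep only underwatering=true terms: 0.52*0.318 = 0.165360
Normalizer over all consistent configurations: 0.38*0.682 + 0.52*0.318 = 0.424520
Posterior = 0.165360 / 0.424520 ≈ 0.3895

P(underwatering | wilting) ≈ 0.6569; P(underwatering | wilting, root rot) ≈ 0.3895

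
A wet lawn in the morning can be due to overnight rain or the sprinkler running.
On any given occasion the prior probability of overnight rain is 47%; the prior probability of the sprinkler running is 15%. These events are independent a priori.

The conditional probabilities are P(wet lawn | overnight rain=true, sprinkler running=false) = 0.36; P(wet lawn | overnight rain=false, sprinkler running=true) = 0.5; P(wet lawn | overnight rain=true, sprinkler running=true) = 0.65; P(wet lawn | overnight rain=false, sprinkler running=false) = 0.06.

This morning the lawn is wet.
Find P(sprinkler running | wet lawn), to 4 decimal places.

P(wet lawn) = 0.06*0.53*0.85 + 0.5*0.53*0.15 + 0.36*0.47*0.85 + 0.65*0.47*0.15 = 0.027030 + 0.039750 + 0.143820 + 0.045825 = 0.256425
The sprinkler running-present share is 0.039750 + 0.045825 = 0.085575.
Hence the posterior is 0.085575/0.256425 ≈ 0.3337.

P(sprinkler running | wet lawn) ≈ 0.3337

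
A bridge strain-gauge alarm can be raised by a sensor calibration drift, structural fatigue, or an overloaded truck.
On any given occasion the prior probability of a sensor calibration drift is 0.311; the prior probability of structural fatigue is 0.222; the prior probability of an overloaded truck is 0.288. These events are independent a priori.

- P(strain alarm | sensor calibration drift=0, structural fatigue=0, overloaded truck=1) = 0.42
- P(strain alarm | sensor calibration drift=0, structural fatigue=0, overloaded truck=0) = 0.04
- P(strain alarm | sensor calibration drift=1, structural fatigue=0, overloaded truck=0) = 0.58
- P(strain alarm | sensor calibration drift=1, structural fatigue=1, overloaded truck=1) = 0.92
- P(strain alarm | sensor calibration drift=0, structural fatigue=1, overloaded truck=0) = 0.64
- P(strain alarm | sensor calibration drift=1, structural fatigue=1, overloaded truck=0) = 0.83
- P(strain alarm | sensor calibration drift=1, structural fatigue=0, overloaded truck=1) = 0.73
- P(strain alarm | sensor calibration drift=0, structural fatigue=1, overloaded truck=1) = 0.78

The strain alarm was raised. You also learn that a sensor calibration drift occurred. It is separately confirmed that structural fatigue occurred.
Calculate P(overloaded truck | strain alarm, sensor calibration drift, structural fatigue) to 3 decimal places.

P(overloaded truck | strain alarm, sensor calibration drift, structural fatigue) ≈ 0.310

Numerator (weight on configurations with overloaded truck): 0.92*0.288 = 0.264960
Normalizer over all consistent configurations: 0.83*0.712 + 0.92*0.288 = 0.855920
Posterior = 0.264960 / 0.855920 ≈ 0.310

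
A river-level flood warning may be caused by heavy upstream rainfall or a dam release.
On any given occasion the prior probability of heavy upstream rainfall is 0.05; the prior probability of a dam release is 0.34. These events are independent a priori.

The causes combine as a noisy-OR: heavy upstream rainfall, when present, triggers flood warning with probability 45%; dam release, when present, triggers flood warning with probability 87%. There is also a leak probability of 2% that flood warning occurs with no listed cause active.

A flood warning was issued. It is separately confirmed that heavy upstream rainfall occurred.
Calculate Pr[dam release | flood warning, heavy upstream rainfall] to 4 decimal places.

Under noisy-OR, P(flood warning | causes) = 1 − (1−0.02)·∏(1−qᵢ) over the active causes.
Weight on dam release=true, given the evidence: 0.92993×0.34 = 0.316176
Denominator P(flood warning | heavy upstream rainfall): 0.461×0.66 + 0.92993×0.34 = 0.620436
Posterior = 0.316176 / 0.620436 ≈ 0.5096

Pr[dam release | flood warning, heavy upstream rainfall] ≈ 0.5096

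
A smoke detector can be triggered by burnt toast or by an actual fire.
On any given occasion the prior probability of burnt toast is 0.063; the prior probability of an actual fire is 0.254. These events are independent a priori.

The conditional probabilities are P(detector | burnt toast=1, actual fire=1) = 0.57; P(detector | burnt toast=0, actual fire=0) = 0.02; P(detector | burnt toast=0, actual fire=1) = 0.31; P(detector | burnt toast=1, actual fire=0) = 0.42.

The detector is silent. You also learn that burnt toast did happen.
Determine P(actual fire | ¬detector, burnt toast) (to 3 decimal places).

For the numerator, keep only actual fire=true terms: 0.43*0.254 = 0.109220
The normalizing constant is 0.58*0.746 + 0.43*0.254 = 0.541900
Posterior = 0.109220 / 0.541900 ≈ 0.202

P(actual fire | ¬detector, burnt toast) ≈ 0.202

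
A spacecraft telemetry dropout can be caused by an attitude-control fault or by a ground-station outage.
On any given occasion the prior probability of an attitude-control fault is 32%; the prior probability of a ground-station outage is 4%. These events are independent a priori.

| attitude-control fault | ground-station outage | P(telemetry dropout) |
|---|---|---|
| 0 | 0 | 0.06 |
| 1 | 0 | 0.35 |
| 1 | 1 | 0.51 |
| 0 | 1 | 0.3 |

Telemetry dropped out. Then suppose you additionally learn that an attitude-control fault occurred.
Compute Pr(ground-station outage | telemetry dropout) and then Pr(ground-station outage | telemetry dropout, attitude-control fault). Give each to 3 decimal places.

For the numerator, keep only ground-station outage=true terms: 0.008160 + 0.006528 = 0.014688
Denominator P(telemetry dropout): 0.06×0.68×0.96 + 0.3×0.68×0.04 + 0.35×0.32×0.96 + 0.51×0.32×0.04 = 0.161376
P(ground-station outage | telemetry dropout) = 0.014688/0.161376 ≈ 0.091

Now also conditioning on attitude-control fault=true:
P(telemetry dropout | attitude-control fault) = 0.35*0.96 + 0.51*0.04 = 0.336000 + 0.020400 = 0.356400
Restricting to configurations with ground-station outage present: 0.51*0.04 = 0.020400.
Hence the posterior is 0.020400/0.356400 ≈ 0.057.
This is intercausal reasoning (explaining away): once attitude-control fault accounts for the telemetry dropout, ground-station outage becomes less likely.

Pr(ground-station outage | telemetry dropout) ≈ 0.091; Pr(ground-station outage | telemetry dropout, attitude-control fault) ≈ 0.057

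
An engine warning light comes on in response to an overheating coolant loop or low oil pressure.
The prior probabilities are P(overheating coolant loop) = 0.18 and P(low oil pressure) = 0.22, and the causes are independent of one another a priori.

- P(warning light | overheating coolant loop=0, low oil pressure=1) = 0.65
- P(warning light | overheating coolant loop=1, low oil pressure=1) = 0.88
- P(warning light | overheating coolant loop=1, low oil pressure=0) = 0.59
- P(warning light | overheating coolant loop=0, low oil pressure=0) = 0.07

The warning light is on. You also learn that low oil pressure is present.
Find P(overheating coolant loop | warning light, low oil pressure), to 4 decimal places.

P(warning light | low oil pressure) = 0.65*0.82 + 0.88*0.18 = 0.533000 + 0.158400 = 0.691400
The overheating coolant loop-present share is 0.88*0.18 = 0.158400.
Hence the posterior is 0.158400/0.691400 ≈ 0.2291.

P(overheating coolant loop | warning light, low oil pressure) ≈ 0.2291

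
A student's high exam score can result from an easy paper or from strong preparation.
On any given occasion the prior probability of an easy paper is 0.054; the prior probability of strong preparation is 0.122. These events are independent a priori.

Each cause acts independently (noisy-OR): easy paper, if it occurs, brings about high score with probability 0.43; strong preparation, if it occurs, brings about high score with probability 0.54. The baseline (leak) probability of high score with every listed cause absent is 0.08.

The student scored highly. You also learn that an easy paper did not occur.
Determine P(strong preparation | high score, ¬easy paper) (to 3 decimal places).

Under noisy-OR, P(high score | causes) = 1 − (1−0.08)·∏(1−qᵢ) over the active causes.
P(high score | ¬easy paper) = 0.08×0.878 + 0.5768×0.122 = 0.070240 + 0.070370 = 0.140610
Of this, 0.070370 comes from 0.5768×0.122 (the strong preparation=true cases).
So P(strong preparation | high score, ¬easy paper) = 0.070370/0.140610 ≈ 0.500.

P(strong preparation | high score, ¬easy paper) ≈ 0.500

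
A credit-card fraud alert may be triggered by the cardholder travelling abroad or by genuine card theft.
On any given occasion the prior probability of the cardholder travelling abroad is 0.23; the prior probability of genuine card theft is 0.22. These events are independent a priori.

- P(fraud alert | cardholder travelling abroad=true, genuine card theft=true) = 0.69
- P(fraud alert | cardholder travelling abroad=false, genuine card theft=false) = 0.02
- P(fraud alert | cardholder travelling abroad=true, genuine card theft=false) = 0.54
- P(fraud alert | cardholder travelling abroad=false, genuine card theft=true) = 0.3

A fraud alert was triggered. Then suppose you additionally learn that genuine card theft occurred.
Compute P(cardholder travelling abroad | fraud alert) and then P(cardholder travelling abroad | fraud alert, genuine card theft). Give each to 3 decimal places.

P(cardholder travelling abroad | fraud alert) ≈ 0.677; P(cardholder travelling abroad | fraud alert, genuine card theft) ≈ 0.407

Enumerate the 4 (cardholder travelling abroad, genuine card theft) configurations and weight by the priors:
  P(fraud alert) = 0.02·0.77·0.78 + 0.3·0.77·0.22 + 0.54·0.23·0.78 + 0.69·0.23·0.22
        = 0.012012 + 0.050820 + 0.096876 + 0.034914 = 0.194622
Configurations with cardholder travelling abroad contribute 0.131790, so
  P(cardholder travelling abroad | fraud alert) = 0.131790 / 0.194622 ≈ 0.677

Now condition on the additional information:
Enumerate both values of cardholder travelling abroad and weight by the priors:
  P(fraud alert | genuine card theft) = 0.3·0.77 + 0.69·0.23
        = 0.231000 + 0.158700 = 0.389700
Keeping only the cardholder travelling abroad-present terms gives 0.158700, so
  P(cardholder travelling abroad | fraud alert, genuine card theft) = 0.158700 / 0.389700 ≈ 0.407
Conditioning on genuine card theft lowers the posterior on cardholder travelling abroad: the classic explaining-away effect in a common-effect structure.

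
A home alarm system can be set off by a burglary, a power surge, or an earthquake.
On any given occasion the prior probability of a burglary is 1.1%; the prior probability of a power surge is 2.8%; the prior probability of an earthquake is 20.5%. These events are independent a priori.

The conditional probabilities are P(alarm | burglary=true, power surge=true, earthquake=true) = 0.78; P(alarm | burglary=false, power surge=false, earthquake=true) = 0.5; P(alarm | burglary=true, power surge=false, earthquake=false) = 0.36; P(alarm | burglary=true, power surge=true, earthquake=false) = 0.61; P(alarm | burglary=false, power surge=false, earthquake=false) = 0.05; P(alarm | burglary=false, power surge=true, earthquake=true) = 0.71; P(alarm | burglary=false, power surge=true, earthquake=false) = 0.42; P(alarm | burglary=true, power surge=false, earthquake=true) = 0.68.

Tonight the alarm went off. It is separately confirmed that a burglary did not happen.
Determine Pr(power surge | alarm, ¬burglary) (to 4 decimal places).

Pr(power surge | alarm, ¬burglary) ≈ 0.0885

By total probability over the 4 (power surge, earthquake) configurations:
  P(alarm | ¬burglary) = 0.05×0.972×0.795 + 0.5×0.972×0.205 + 0.42×0.028×0.795 + 0.71×0.028×0.205
        = 0.038637 + 0.099630 + 0.009349 + 0.004075 = 0.151691
Configurations with power surge contribute 0.013424, so
  P(power surge | alarm, ¬burglary) = 0.013424 / 0.151691 ≈ 0.0885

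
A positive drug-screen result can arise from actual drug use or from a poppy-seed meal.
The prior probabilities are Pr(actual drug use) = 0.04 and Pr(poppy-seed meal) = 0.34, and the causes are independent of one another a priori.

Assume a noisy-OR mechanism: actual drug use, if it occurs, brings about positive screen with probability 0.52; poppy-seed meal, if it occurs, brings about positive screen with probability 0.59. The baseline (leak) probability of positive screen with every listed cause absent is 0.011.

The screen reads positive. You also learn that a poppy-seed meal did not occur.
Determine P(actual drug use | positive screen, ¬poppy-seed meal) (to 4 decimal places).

P(actual drug use | positive screen, ¬poppy-seed meal) ≈ 0.6655

Under noisy-OR, P(positive screen | causes) = 1 − (1−0.011)·∏(1−qᵢ) over the active causes.
Sum P(positive screen|·) weighted by the priors over both values of actual drug use:
  P(positive screen | ¬poppy-seed meal) = 0.011×0.96 + 0.52528×0.04
        = 0.010560 + 0.021011 = 0.031571
Keeping only the actual drug use-present terms gives 0.021011, so
  P(actual drug use | positive screen, ¬poppy-seed meal) = 0.021011 / 0.031571 ≈ 0.6655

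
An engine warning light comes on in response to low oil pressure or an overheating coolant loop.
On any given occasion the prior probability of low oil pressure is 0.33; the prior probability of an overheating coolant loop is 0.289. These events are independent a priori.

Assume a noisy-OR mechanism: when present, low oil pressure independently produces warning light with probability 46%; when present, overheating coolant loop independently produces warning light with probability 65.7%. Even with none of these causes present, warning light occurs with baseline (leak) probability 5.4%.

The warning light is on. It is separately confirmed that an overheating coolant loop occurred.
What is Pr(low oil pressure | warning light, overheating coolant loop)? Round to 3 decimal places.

Under noisy-OR, P(warning light | causes) = 1 − (1−0.054)·∏(1−qᵢ) over the active causes.
P(warning light | overheating coolant loop) = 0.675522*0.67 + 0.824782*0.33 = 0.452600 + 0.272178 = 0.724778
Restricting to configurations with low oil pressure present: 0.824782*0.33 = 0.272178.
So P(low oil pressure | warning light, overheating coolant loop) = 0.272178/0.724778 ≈ 0.376.

Pr(low oil pressure | warning light, overheating coolant loop) ≈ 0.376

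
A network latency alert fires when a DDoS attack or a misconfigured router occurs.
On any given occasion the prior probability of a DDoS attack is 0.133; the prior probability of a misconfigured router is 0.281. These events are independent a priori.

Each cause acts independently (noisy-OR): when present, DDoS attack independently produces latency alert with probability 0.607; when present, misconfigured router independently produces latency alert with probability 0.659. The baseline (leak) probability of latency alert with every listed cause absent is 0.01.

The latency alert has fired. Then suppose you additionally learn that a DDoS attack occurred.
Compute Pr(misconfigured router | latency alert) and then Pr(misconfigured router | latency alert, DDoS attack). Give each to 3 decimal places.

Under noisy-OR, P(latency alert | causes) = 1 − (1−0.01)·∏(1−qᵢ) over the active causes.
P(latency alert) = 0.01*0.867*0.719 + 0.66241*0.867*0.281 + 0.61093*0.133*0.719 + 0.867327*0.133*0.281 = 0.006234 + 0.161381 + 0.058421 + 0.032415 = 0.258451
The misconfigured router-present share is 0.161381 + 0.032415 = 0.193796.
Hence the posterior is 0.193796/0.258451 ≈ 0.750.

Now also conditioning on DDoS attack=true:
P(latency alert | DDoS attack) = 0.61093×0.719 + 0.867327×0.281 = 0.439259 + 0.243719 = 0.682978
Of this, 0.243719 comes from 0.867327×0.281 (the misconfigured router=true cases).
So P(misconfigured router | latency alert, DDoS attack) = 0.243719/0.682978 ≈ 0.357.
Conditioning on DDoS attack lowers the posterior on misconfigured router: the classic explaining-away effect in a common-effect structure.

Pr(misconfigured router | latency alert) ≈ 0.750; Pr(misconfigured router | latency alert, DDoS attack) ≈ 0.357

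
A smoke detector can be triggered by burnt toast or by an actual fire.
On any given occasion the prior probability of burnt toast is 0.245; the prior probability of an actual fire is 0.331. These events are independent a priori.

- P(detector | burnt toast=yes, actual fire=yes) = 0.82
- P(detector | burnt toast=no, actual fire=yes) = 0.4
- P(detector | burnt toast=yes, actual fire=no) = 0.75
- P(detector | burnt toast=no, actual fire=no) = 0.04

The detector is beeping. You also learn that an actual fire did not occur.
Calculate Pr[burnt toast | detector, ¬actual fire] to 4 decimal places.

P(detector | ¬actual fire) = 0.04*0.755 + 0.75*0.245 = 0.030200 + 0.183750 = 0.213950
The burnt toast-present share is 0.75*0.245 = 0.183750.
Hence the posterior is 0.183750/0.213950 ≈ 0.8588.

Pr[burnt toast | detector, ¬actual fire] ≈ 0.8588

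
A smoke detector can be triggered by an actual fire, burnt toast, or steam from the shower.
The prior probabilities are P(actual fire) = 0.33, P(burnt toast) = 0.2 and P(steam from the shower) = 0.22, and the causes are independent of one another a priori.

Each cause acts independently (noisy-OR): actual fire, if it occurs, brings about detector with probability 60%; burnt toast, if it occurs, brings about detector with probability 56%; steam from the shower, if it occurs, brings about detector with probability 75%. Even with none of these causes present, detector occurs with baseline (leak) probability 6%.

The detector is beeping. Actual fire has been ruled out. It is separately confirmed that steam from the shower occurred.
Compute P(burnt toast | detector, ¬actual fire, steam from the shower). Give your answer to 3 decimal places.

Under noisy-OR, P(detector | causes) = 1 − (1−0.06)·∏(1−qᵢ) over the active causes.
Enumerate both values of burnt toast and weight by the priors:
  P(detector | ¬actual fire, steam from the shower) = 0.765*0.8 + 0.8966*0.2
        = 0.612000 + 0.179320 = 0.791320
Configurations with burnt toast contribute 0.179320, so
  P(burnt toast | detector, ¬actual fire, steam from the shower) = 0.179320 / 0.791320 ≈ 0.227

P(burnt toast | detector, ¬actual fire, steam from the shower) ≈ 0.227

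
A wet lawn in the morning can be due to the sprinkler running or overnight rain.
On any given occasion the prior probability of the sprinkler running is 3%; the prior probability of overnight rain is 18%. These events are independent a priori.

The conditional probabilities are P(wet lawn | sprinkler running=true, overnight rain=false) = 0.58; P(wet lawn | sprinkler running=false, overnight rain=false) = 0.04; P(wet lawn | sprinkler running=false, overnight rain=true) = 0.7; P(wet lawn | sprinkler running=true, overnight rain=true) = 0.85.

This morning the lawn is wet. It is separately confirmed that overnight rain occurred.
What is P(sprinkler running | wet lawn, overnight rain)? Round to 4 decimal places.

P(wet lawn | overnight rain) = 0.7*0.97 + 0.85*0.03 = 0.679000 + 0.025500 = 0.704500
Restricting to configurations with sprinkler running present: 0.85*0.03 = 0.025500.
P(sprinkler running | wet lawn, overnight rain) = 0.025500 / 0.704500 ≈ 0.0362

P(sprinkler running | wet lawn, overnight rain) ≈ 0.0362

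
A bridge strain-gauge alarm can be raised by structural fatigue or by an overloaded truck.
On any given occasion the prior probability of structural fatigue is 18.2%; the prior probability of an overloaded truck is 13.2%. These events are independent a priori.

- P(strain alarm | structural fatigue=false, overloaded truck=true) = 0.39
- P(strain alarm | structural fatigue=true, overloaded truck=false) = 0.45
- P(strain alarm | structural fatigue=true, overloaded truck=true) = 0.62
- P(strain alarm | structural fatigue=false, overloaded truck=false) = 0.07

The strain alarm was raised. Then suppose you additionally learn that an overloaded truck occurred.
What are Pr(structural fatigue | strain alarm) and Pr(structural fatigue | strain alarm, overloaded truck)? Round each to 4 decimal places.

Sum P(strain alarm|·) weighted by the priors over the 4 (structural fatigue, overloaded truck) configurations:
  P(strain alarm) = 0.07×0.818×0.868 + 0.39×0.818×0.132 + 0.45×0.182×0.868 + 0.62×0.182×0.132
        = 0.049702 + 0.042111 + 0.071089 + 0.014895 = 0.177797
Configurations with structural fatigue contribute 0.085984, so
  P(structural fatigue | strain alarm) = 0.085984 / 0.177797 ≈ 0.4836

Now also conditioning on overloaded truck=true:
Enumerate both values of structural fatigue and weight by the priors:
  P(strain alarm | overloaded truck) = 0.39·0.818 + 0.62·0.182
        = 0.319020 + 0.112840 = 0.431860
Configurations with structural fatigue contribute 0.112840, so
  P(structural fatigue | strain alarm, overloaded truck) = 0.112840 / 0.431860 ≈ 0.2613

Pr(structural fatigue | strain alarm) ≈ 0.4836; Pr(structural fatigue | strain alarm, overloaded truck) ≈ 0.2613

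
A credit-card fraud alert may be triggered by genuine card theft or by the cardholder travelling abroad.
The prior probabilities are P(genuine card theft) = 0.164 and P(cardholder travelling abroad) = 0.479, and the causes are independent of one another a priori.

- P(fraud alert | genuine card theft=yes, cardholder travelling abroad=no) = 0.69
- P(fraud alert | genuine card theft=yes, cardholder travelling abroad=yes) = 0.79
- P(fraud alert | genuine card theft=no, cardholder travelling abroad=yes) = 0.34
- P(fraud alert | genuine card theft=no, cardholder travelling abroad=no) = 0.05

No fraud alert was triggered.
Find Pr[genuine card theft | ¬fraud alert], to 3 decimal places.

For the numerator, keep only genuine card theft=true terms: 0.026488 + 0.016497 = 0.042985
Normalizer over all consistent configurations: 0.95×0.836×0.521 + 0.66×0.836×0.479 + 0.31×0.164×0.521 + 0.21×0.164×0.479 = 0.721056
P(genuine card theft | ¬fraud alert) = 0.042985/0.721056 ≈ 0.060

Pr[genuine card theft | ¬fraud alert] ≈ 0.060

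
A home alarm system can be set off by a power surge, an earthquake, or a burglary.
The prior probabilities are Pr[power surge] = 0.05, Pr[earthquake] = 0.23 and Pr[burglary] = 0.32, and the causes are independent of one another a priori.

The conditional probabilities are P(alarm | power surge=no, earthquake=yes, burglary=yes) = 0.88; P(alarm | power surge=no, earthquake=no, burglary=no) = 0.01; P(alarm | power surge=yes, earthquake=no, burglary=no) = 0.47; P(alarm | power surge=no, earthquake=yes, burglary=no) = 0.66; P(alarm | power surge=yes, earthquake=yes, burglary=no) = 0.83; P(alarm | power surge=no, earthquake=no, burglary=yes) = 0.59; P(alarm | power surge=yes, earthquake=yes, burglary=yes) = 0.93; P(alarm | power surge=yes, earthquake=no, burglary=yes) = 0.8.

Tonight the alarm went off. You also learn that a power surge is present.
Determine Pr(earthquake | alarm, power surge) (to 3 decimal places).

Pr(earthquake | alarm, power surge) ≈ 0.309

P(alarm | power surge) = 0.47·0.77·0.68 + 0.8·0.77·0.32 + 0.83·0.23·0.68 + 0.93·0.23·0.32 = 0.246092 + 0.197120 + 0.129812 + 0.068448 = 0.641472
Restricting to configurations with earthquake present: 0.129812 + 0.068448 = 0.198260.
Hence the posterior is 0.198260/0.641472 ≈ 0.309.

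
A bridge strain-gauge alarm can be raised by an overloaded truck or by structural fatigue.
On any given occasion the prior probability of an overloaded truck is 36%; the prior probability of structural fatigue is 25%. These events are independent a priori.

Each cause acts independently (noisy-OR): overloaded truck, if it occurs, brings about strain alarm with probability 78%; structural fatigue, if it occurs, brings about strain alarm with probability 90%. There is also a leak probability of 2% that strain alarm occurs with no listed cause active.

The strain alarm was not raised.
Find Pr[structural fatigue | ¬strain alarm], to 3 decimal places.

Under noisy-OR, P(strain alarm | causes) = 1 − (1−0.02)·∏(1−qᵢ) over the active causes.
P(¬strain alarm) = 0.98·0.64·0.75 + 0.098·0.64·0.25 + 0.2156·0.36·0.75 + 0.02156·0.36·0.25 = 0.470400 + 0.015680 + 0.058212 + 0.001940 = 0.546232
Of this, 0.017620 comes from 0.015680 + 0.001940 (the structural fatigue=true cases).
So P(structural fatigue | ¬strain alarm) = 0.017620/0.546232 ≈ 0.032.

Pr[structural fatigue | ¬strain alarm] ≈ 0.032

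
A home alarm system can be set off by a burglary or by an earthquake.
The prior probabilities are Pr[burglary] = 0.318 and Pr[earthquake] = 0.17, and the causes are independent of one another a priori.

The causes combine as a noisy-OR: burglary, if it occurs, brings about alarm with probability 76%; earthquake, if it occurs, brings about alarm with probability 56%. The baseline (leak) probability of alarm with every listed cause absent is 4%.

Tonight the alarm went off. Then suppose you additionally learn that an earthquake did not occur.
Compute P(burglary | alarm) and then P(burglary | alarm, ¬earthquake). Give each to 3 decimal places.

Under noisy-OR, P(alarm | causes) = 1 − (1−0.04)·∏(1−qᵢ) over the active causes.
P(alarm) = 0.04*0.682*0.83 + 0.5776*0.682*0.17 + 0.7696*0.318*0.83 + 0.898624*0.318*0.17 = 0.022642 + 0.066967 + 0.203128 + 0.048580 = 0.341317
Restricting to configurations with burglary present: 0.203128 + 0.048580 = 0.251708.
Hence the posterior is 0.251708/0.341317 ≈ 0.737.

Now also conditioning on earthquake≠true:
Weight on burglary=true, given the evidence: 0.7696*0.318 = 0.244733
The normalizing constant is 0.04*0.682 + 0.7696*0.318 = 0.272013
Posterior = 0.244733 / 0.272013 ≈ 0.900
With earthquake excluded, burglary must carry more of the explanatory weight for the alarm.

P(burglary | alarm) ≈ 0.737; P(burglary | alarm, ¬earthquake) ≈ 0.900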